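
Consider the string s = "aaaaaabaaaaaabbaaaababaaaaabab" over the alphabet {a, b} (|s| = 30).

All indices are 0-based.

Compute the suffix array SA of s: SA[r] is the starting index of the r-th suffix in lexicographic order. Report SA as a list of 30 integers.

[0, 7, 1, 22, 8, 2, 23, 15, 9, 3, 24, 16, 10, 4, 25, 17, 11, 28, 5, 20, 26, 18, 12, 29, 6, 21, 14, 27, 19, 13]

rank→(start, suffix):
  0 → (0, 'aaaaaabaaaaaabbaaaababaaaaabab')
  1 → (7, 'aaaaaabbaaaababaaaaabab')
  2 → (1, 'aaaaabaaaaaabbaaaababaaaaabab')
  3 → (22, 'aaaaabab')
  4 → (8, 'aaaaabbaaaababaaaaabab')
  5 → (2, 'aaaabaaaaaabbaaaababaaaaabab')
  6 → (23, 'aaaabab')
  7 → (15, 'aaaababaaaaabab')
  8 → (9, 'aaaabbaaaababaaaaabab')
  9 → (3, 'aaabaaaaaabbaaaababaaaaabab')
  10 → (24, 'aaabab')
  11 → (16, 'aaababaaaaabab')
  12 → (10, 'aaabbaaaababaaaaabab')
  13 → (4, 'aabaaaaaabbaaaababaaaaabab')
  14 → (25, 'aabab')
  15 → (17, 'aababaaaaabab')
  16 → (11, 'aabbaaaababaaaaabab')
  17 → (28, 'ab')
  18 → (5, 'abaaaaaabbaaaababaaaaabab')
  19 → (20, 'abaaaaabab')
  20 → (26, 'abab')
  21 → (18, 'ababaaaaabab')
  22 → (12, 'abbaaaababaaaaabab')
  23 → (29, 'b')
  24 → (6, 'baaaaaabbaaaababaaaaabab')
  25 → (21, 'baaaaabab')
  26 → (14, 'baaaababaaaaabab')
  27 → (27, 'bab')
  28 → (19, 'babaaaaabab')
  29 → (13, 'bbaaaababaaaaabab')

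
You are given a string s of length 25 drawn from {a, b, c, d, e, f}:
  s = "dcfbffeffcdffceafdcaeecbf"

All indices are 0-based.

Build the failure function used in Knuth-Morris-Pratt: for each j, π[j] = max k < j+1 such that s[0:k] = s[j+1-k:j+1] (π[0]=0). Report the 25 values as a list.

π[0] = 0
j=1 s[j]='c': π[1]=0 (border '')
j=2 s[j]='f': π[2]=0 (border '')
j=3 s[j]='b': π[3]=0 (border '')
j=4 s[j]='f': π[4]=0 (border '')
j=5 s[j]='f': π[5]=0 (border '')
j=6 s[j]='e': π[6]=0 (border '')
j=7 s[j]='f': π[7]=0 (border '')
j=8 s[j]='f': π[8]=0 (border '')
j=9 s[j]='c': π[9]=0 (border '')
j=10 s[j]='d': π[10]=1 (border 'd')
j=11 s[j]='f': k: 1→0; π[11]=0 (border '')
j=12 s[j]='f': π[12]=0 (border '')
j=13 s[j]='c': π[13]=0 (border '')
j=14 s[j]='e': π[14]=0 (border '')
j=15 s[j]='a': π[15]=0 (border '')
j=16 s[j]='f': π[16]=0 (border '')
j=17 s[j]='d': π[17]=1 (border 'd')
j=18 s[j]='c': π[18]=2 (border 'dc')
j=19 s[j]='a': k: 2→0; π[19]=0 (border '')
j=20 s[j]='e': π[20]=0 (border '')
j=21 s[j]='e': π[21]=0 (border '')
j=22 s[j]='c': π[22]=0 (border '')
j=23 s[j]='b': π[23]=0 (border '')
j=24 s[j]='f': π[24]=0 (border '')

[0, 0, 0, 0, 0, 0, 0, 0, 0, 0, 1, 0, 0, 0, 0, 0, 0, 1, 2, 0, 0, 0, 0, 0, 0]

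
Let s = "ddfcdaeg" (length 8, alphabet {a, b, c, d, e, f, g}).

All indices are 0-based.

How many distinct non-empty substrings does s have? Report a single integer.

34

sorted suffixes:
  #0 SA[0]=5  'aeg'
  #1 SA[1]=3  'cdaeg'
  #2 SA[2]=4  'daeg'
  #3 SA[3]=0  'ddfcdaeg'
  #4 SA[4]=1  'dfcdaeg'
  #5 SA[5]=6  'eg'
  #6 SA[6]=2  'fcdaeg'
  #7 SA[7]=7  'g'

SA = [5, 3, 4, 0, 1, 6, 2, 7]
rank  pair      lcp
   1  s[5:],s[3:]  0  ''
   2  s[3:],s[4:]  0  ''
   3  s[4:],s[0:]  1  'd'
   4  s[0:],s[1:]  1  'd'
   5  s[1:],s[6:]  0  ''
   6  s[6:],s[2:]  0  ''
   7  s[2:],s[7:]  0  ''

n(n+1)/2 = 8·9/2 = 36
Σ LCP = 0 + 0 + 0 + 1 + 1 + 0 + 0 + 0 = 2
distinct = 36 − 2 = 34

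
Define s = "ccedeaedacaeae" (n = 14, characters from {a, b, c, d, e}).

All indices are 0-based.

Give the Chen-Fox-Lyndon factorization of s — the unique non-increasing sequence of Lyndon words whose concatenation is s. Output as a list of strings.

emit factor 1: 'ccede' (i=0, period=5)
emit factor 2: 'aed' (i=5, period=3)
emit factor 3: 'acaeae' (i=8, period=6)

["ccede", "aed", "acaeae"]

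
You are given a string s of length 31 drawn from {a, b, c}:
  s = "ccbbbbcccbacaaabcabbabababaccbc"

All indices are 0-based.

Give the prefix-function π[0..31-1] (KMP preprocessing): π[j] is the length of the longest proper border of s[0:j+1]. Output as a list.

π[0] = 0
j=1 s[j]='c': π[1]=1 (border 'c')
j=2 s[j]='b': k: 1→0; π[2]=0 (border '')
j=3 s[j]='b': π[3]=0 (border '')
j=4 s[j]='b': π[4]=0 (border '')
j=5 s[j]='b': π[5]=0 (border '')
j=6 s[j]='c': π[6]=1 (border 'c')
j=7 s[j]='c': π[7]=2 (border 'cc')
j=8 s[j]='c': k: 2→1; π[8]=2 (border 'cc')
j=9 s[j]='b': π[9]=3 (border 'ccb')
j=10 s[j]='a': k: 3→0; π[10]=0 (border '')
j=11 s[j]='c': π[11]=1 (border 'c')
j=12 s[j]='a': k: 1→0; π[12]=0 (border '')
j=13 s[j]='a': π[13]=0 (border '')
j=14 s[j]='a': π[14]=0 (border '')
j=15 s[j]='b': π[15]=0 (border '')
j=16 s[j]='c': π[16]=1 (border 'c')
j=17 s[j]='a': k: 1→0; π[17]=0 (border '')
j=18 s[j]='b': π[18]=0 (border '')
j=19 s[j]='b': π[19]=0 (border '')
j=20 s[j]='a': π[20]=0 (border '')
j=21 s[j]='b': π[21]=0 (border '')
j=22 s[j]='a': π[22]=0 (border '')
j=23 s[j]='b': π[23]=0 (border '')
j=24 s[j]='a': π[24]=0 (border '')
j=25 s[j]='b': π[25]=0 (border '')
j=26 s[j]='a': π[26]=0 (border '')
j=27 s[j]='c': π[27]=1 (border 'c')
j=28 s[j]='c': π[28]=2 (border 'cc')
j=29 s[j]='b': π[29]=3 (border 'ccb')
j=30 s[j]='c': k: 3→0; π[30]=1 (border 'c')

[0, 1, 0, 0, 0, 0, 1, 2, 2, 3, 0, 1, 0, 0, 0, 0, 1, 0, 0, 0, 0, 0, 0, 0, 0, 0, 0, 1, 2, 3, 1]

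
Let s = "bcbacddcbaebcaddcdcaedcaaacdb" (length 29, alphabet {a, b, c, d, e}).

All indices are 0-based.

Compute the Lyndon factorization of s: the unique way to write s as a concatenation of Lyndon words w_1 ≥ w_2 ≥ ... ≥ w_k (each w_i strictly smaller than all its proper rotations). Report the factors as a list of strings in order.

["bc", "b", "acddcbaebcaddcdcaedc", "aaacdb"]

emit factor 1: 'bc' (i=0, period=2)
emit factor 2: 'b' (i=2, period=1)
emit factor 3: 'acddcbaebcaddcdcaedc' (i=3, period=20)
emit factor 4: 'aaacdb' (i=23, period=6)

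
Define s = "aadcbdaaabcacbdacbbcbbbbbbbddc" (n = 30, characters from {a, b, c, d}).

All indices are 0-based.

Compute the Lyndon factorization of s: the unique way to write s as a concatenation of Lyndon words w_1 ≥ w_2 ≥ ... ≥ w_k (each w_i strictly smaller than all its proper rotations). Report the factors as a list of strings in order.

["aadcbd", "aaabcacbdacbbcbbbbbbbddc"]

emit factor 1: 'aadcbd' (i=0, period=6)
emit factor 2: 'aaabcacbdacbbcbbbbbbbddc' (i=6, period=24)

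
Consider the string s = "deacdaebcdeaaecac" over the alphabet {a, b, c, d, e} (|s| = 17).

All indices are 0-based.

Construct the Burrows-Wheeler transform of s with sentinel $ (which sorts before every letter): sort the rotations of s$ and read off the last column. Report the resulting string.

cecedaeaeabcc$ddaa

rank  rotation            last
    0  $deacdaebcdeaaecac  c
    1  aaecac$deacdaebcde  e
    2  ac$deacdaebcdeaaec  c
    3  acdaebcdeaaecac$de  e
    4  aebcdeaaecac$deacd  d
    5  aecac$deacdaebcdea  a
    6  bcdeaaecac$deacdae  e
    7  c$deacdaebcdeaaeca  a
    8  cac$deacdaebcdeaae  e
    9  cdaebcdeaaecac$dea  a
   10  cdeaaecac$deacdaeb  b
   11  daebcdeaaecac$deac  c
   12  deaaecac$deacdaebc  c
   13  deacdaebcdeaaecac$  $
   14  eaaecac$deacdaebcd  d
   15  eacdaebcdeaaecac$d  d
   16  ebcdeaaecac$deacda  a
   17  ecac$deacdaebcdeaa  a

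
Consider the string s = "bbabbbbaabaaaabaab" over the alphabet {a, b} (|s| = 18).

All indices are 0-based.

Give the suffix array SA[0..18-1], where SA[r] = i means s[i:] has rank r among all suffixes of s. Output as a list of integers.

[10, 11, 15, 7, 12, 16, 8, 13, 2, 17, 9, 14, 6, 1, 5, 0, 4, 3]

rank→(start, suffix):
  0 → (10, 'aaaabaab')
  1 → (11, 'aaabaab')
  2 → (15, 'aab')
  3 → (7, 'aabaaaabaab')
  4 → (12, 'aabaab')
  5 → (16, 'ab')
  6 → (8, 'abaaaabaab')
  7 → (13, 'abaab')
  8 → (2, 'abbbbaabaaaabaab')
  9 → (17, 'b')
  10 → (9, 'baaaabaab')
  11 → (14, 'baab')
  12 → (6, 'baabaaaabaab')
  13 → (1, 'babbbbaabaaaabaab')
  14 → (5, 'bbaabaaaabaab')
  15 → (0, 'bbabbbbaabaaaabaab')
  16 → (4, 'bbbaabaaaabaab')
  17 → (3, 'bbbbaabaaaabaab')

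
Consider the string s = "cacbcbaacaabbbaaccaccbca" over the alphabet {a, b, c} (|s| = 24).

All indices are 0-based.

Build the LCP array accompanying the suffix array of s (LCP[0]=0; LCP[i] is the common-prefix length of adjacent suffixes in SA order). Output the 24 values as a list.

[0, 1, 2, 3, 1, 1, 2, 2, 3, 0, 4, 1, 2, 1, 2, 0, 2, 2, 3, 1, 2, 3, 1, 2]

sorted suffixes:
  #0 SA[0]=23  'a'
  #1 SA[1]=9  'aabbbaaccaccbca'
  #2 SA[2]=6  'aacaabbbaaccaccbca'
  #3 SA[3]=14  'aaccaccbca'
  #4 SA[4]=10  'abbbaaccaccbca'
  #5 SA[5]=7  'acaabbbaaccaccbca'
  #6 SA[6]=1  'acbcbaacaabbbaaccaccbca'
  #7 SA[7]=15  'accaccbca'
  #8 SA[8]=18  'accbca'
  #9 SA[9]=5  'baacaabbbaaccaccbca'
  #10 SA[10]=13  'baaccaccbca'
  #11 SA[11]=12  'bbaaccaccbca'
  #12 SA[12]=11  'bbbaaccaccbca'
  #13 SA[13]=21  'bca'
  #14 SA[14]=3  'bcbaacaabbbaaccaccbca'
  #15 SA[15]=22  'ca'
  #16 SA[16]=8  'caabbbaaccaccbca'
  #17 SA[17]=0  'cacbcbaacaabbbaaccaccbca'
  #18 SA[18]=17  'caccbca'
  #19 SA[19]=4  'cbaacaabbbaaccaccbca'
  #20 SA[20]=20  'cbca'
  #21 SA[21]=2  'cbcbaacaabbbaaccaccbca'
  #22 SA[22]=16  'ccaccbca'
  #23 SA[23]=19  'ccbca'

SA = [23, 9, 6, 14, 10, 7, 1, 15, 18, 5, 13, 12, 11, 21, 3, 22, 8, 0, 17, 4, 20, 2, 16, 19]
[i] adj suffixes → lcp
  [1] 23/9 → 1 ('a')
  [2] 9/6 → 2 ('aa')
  [3] 6/14 → 3 ('aac')
  [4] 14/10 → 1 ('a')
  [5] 10/7 → 1 ('a')
  [6] 7/1 → 2 ('ac')
  [7] 1/15 → 2 ('ac')
  [8] 15/18 → 3 ('acc')
  [9] 18/5 → 0 ('')
  [10] 5/13 → 4 ('baac')
  [11] 13/12 → 1 ('b')
  [12] 12/11 → 2 ('bb')
  [13] 11/21 → 1 ('b')
  [14] 21/3 → 2 ('bc')
  [15] 3/22 → 0 ('')
  [16] 22/8 → 2 ('ca')
  [17] 8/0 → 2 ('ca')
  [18] 0/17 → 3 ('cac')
  [19] 17/4 → 1 ('c')
  [20] 4/20 → 2 ('cb')
  [21] 20/2 → 3 ('cbc')
  [22] 2/16 → 1 ('c')
  [23] 16/19 → 2 ('cc')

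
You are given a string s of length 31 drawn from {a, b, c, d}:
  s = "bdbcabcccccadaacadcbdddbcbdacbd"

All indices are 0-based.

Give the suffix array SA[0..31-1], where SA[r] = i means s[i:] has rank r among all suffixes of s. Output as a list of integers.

rank→(start, suffix):
  0 → (13, 'aacadcbdddbcbdacbd')
  1 → (4, 'abcccccadaacadcbdddbcbdacbd')
  2 → (14, 'acadcbdddbcbdacbd')
  3 → (27, 'acbd')
  4 → (11, 'adaacadcbdddbcbdacbd')
  5 → (16, 'adcbdddbcbdacbd')
  6 → (2, 'bcabcccccadaacadcbdddbcbdacbd')
  7 → (23, 'bcbdacbd')
  8 → (5, 'bcccccadaacadcbdddbcbdacbd')
  9 → (29, 'bd')
  10 → (25, 'bdacbd')
  11 → (0, 'bdbcabcccccadaacadcbdddbcbdacbd')
  12 → (19, 'bdddbcbdacbd')
  13 → (3, 'cabcccccadaacadcbdddbcbdacbd')
  14 → (10, 'cadaacadcbdddbcbdacbd')
  15 → (15, 'cadcbdddbcbdacbd')
  16 → (28, 'cbd')
  17 → (24, 'cbdacbd')
  18 → (18, 'cbdddbcbdacbd')
  19 → (9, 'ccadaacadcbdddbcbdacbd')
  20 → (8, 'cccadaacadcbdddbcbdacbd')
  21 → (7, 'ccccadaacadcbdddbcbdacbd')
  22 → (6, 'cccccadaacadcbdddbcbdacbd')
  23 → (30, 'd')
  24 → (12, 'daacadcbdddbcbdacbd')
  25 → (26, 'dacbd')
  26 → (1, 'dbcabcccccadaacadcbdddbcbdacbd')
  27 → (22, 'dbcbdacbd')
  28 → (17, 'dcbdddbcbdacbd')
  29 → (21, 'ddbcbdacbd')
  30 → (20, 'dddbcbdacbd')

[13, 4, 14, 27, 11, 16, 2, 23, 5, 29, 25, 0, 19, 3, 10, 15, 28, 24, 18, 9, 8, 7, 6, 30, 12, 26, 1, 22, 17, 21, 20]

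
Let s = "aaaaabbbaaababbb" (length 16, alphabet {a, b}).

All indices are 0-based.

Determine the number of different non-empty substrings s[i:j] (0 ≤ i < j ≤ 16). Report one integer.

102

sorted suffixes:
  #0 SA[0]=0  'aaaaabbbaaababbb'
  #1 SA[1]=1  'aaaabbbaaababbb'
  #2 SA[2]=8  'aaababbb'
  #3 SA[3]=2  'aaabbbaaababbb'
  #4 SA[4]=9  'aababbb'
  #5 SA[5]=3  'aabbbaaababbb'
  #6 SA[6]=10  'ababbb'
  #7 SA[7]=12  'abbb'
  #8 SA[8]=4  'abbbaaababbb'
  #9 SA[9]=15  'b'
  #10 SA[10]=7  'baaababbb'
  #11 SA[11]=11  'babbb'
  #12 SA[12]=14  'bb'
  #13 SA[13]=6  'bbaaababbb'
  #14 SA[14]=13  'bbb'
  #15 SA[15]=5  'bbbaaababbb'

SA = [0, 1, 8, 2, 9, 3, 10, 12, 4, 15, 7, 11, 14, 6, 13, 5]
[i] adj suffixes → lcp
  [1] 0/1 → 4 ('aaaa')
  [2] 1/8 → 3 ('aaa')
  [3] 8/2 → 4 ('aaab')
  [4] 2/9 → 2 ('aa')
  [5] 9/3 → 3 ('aab')
  [6] 3/10 → 1 ('a')
  [7] 10/12 → 2 ('ab')
  [8] 12/4 → 4 ('abbb')
  [9] 4/15 → 0 ('')
  [10] 15/7 → 1 ('b')
  [11] 7/11 → 2 ('ba')
  [12] 11/14 → 1 ('b')
  [13] 14/6 → 2 ('bb')
  [14] 6/13 → 2 ('bb')
  [15] 13/5 → 3 ('bbb')

n(n+1)/2 = 16·17/2 = 136
Σ LCP = 0 + 4 + 3 + 4 + 2 + 3 + 1 + 2 + 4 + 0 + 1 + 2 + 1 + 2 + 2 + 3 = 34
distinct = 136 − 34 = 102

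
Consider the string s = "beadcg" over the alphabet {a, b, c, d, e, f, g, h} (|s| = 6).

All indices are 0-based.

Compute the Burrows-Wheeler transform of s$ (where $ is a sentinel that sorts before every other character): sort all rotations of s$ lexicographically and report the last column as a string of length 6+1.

ge$dabc

rank  rotation last
    0  $beadcg  g
    1  adcg$be  e
    2  beadcg$  $
    3  cg$bead  d
    4  dcg$bea  a
    5  eadcg$b  b
    6  g$beadc  c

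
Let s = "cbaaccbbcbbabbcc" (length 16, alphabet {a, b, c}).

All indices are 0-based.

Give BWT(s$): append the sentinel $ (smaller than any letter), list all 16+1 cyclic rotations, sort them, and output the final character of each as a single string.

cbbacbccabbc$bcba

rank  rotation           last
    0  $cbaaccbbcbbabbcc  c
    1  aaccbbcbbabbcc$cb  b
    2  abbcc$cbaaccbbcbb  b
    3  accbbcbbabbcc$cba  a
    4  baaccbbcbbabbcc$c  c
    5  babbcc$cbaaccbbcb  b
    6  bbabbcc$cbaaccbbc  c
    7  bbcbbabbcc$cbaacc  c
    8  bbcc$cbaaccbbcbba  a
    9  bcbbabbcc$cbaaccb  b
   10  bcc$cbaaccbbcbbab  b
   11  c$cbaaccbbcbbabbc  c
   12  cbaaccbbcbbabbcc$  $
   13  cbbabbcc$cbaaccbb  b
   14  cbbcbbabbcc$cbaac  c
   15  cc$cbaaccbbcbbabb  b
   16  ccbbcbbabbcc$cbaa  a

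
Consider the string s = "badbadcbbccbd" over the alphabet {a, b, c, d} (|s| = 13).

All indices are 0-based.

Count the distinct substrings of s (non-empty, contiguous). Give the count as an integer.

rank→(start, suffix):
  0 → (1, 'adbadcbbccbd')
  1 → (4, 'adcbbccbd')
  2 → (0, 'badbadcbbccbd')
  3 → (3, 'badcbbccbd')
  4 → (7, 'bbccbd')
  5 → (8, 'bccbd')
  6 → (11, 'bd')
  7 → (6, 'cbbccbd')
  8 → (10, 'cbd')
  9 → (9, 'ccbd')
  10 → (12, 'd')
  11 → (2, 'dbadcbbccbd')
  12 → (5, 'dcbbccbd')

SA = [1, 4, 0, 3, 7, 8, 11, 6, 10, 9, 12, 2, 5]
i: (SA[i-1],SA[i]) lcp shared
  1: (1,4) 2 'ad'
  2: (4,0) 0 ''
  3: (0,3) 3 'bad'
  4: (3,7) 1 'b'
  5: (7,8) 1 'b'
  6: (8,11) 1 'b'
  7: (11,6) 0 ''
  8: (6,10) 2 'cb'
  9: (10,9) 1 'c'
  10: (9,12) 0 ''
  11: (12,2) 1 'd'
  12: (2,5) 1 'd'

n(n+1)/2 = 13·14/2 = 91
Σ LCP = 0 + 2 + 0 + 3 + 1 + 1 + 1 + 0 + 2 + 1 + 0 + 1 + 1 = 13
distinct = 91 − 13 = 78

78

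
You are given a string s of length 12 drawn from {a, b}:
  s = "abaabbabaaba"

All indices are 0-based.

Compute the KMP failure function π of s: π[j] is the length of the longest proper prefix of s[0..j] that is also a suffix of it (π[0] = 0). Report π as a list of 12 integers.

π[0] = 0
j=1 s[j]='b': π[1]=0 (border '')
j=2 s[j]='a': π[2]=1 (border 'a')
j=3 s[j]='a': k: 1→0; π[3]=1 (border 'a')
j=4 s[j]='b': π[4]=2 (border 'ab')
j=5 s[j]='b': k: 2→0; π[5]=0 (border '')
j=6 s[j]='a': π[6]=1 (border 'a')
j=7 s[j]='b': π[7]=2 (border 'ab')
j=8 s[j]='a': π[8]=3 (border 'aba')
j=9 s[j]='a': π[9]=4 (border 'abaa')
j=10 s[j]='b': π[10]=5 (border 'abaab')
j=11 s[j]='a': k: 5→2; π[11]=3 (border 'aba')

[0, 0, 1, 1, 2, 0, 1, 2, 3, 4, 5, 3]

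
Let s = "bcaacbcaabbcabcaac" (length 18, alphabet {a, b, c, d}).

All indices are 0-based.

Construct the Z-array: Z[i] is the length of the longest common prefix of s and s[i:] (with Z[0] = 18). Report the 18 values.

Z[0]=18
i=1: fresh scan; Z[1]=0
i=2: fresh scan; Z[2]=0
i=3: fresh scan; Z[3]=0
i=4: fresh scan; Z[4]=0
i=5: fresh scan; Z[5]=4 scan→box=[5,9)
i=6: min(r-i=3, Z[1]=0)=0; Z[6]=0
i=7: min(r-i=2, Z[2]=0)=0; Z[7]=0
i=8: min(r-i=1, Z[3]=0)=0; Z[8]=0
i=9: fresh scan; Z[9]=1 scan→box=[9,10)
i=10: fresh scan; Z[10]=3 scan→box=[10,13)
i=11: min(r-i=2, Z[1]=0)=0; Z[11]=0
i=12: min(r-i=1, Z[2]=0)=0; Z[12]=0
i=13: fresh scan; Z[13]=5 scan→box=[13,18)
i=14: min(r-i=4, Z[1]=0)=0; Z[14]=0
i=15: min(r-i=3, Z[2]=0)=0; Z[15]=0
i=16: min(r-i=2, Z[3]=0)=0; Z[16]=0
i=17: min(r-i=1, Z[4]=0)=0; Z[17]=0

[18, 0, 0, 0, 0, 4, 0, 0, 0, 1, 3, 0, 0, 5, 0, 0, 0, 0]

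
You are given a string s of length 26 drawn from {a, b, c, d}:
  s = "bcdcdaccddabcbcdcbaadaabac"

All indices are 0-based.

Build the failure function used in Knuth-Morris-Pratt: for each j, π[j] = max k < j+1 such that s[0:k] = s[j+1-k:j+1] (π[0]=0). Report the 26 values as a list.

π[0] = 0
j=1 s[j]='c': π[1]=0 (border '')
j=2 s[j]='d': π[2]=0 (border '')
j=3 s[j]='c': π[3]=0 (border '')
j=4 s[j]='d': π[4]=0 (border '')
j=5 s[j]='a': π[5]=0 (border '')
j=6 s[j]='c': π[6]=0 (border '')
j=7 s[j]='c': π[7]=0 (border '')
j=8 s[j]='d': π[8]=0 (border '')
j=9 s[j]='d': π[9]=0 (border '')
j=10 s[j]='a': π[10]=0 (border '')
j=11 s[j]='b': π[11]=1 (border 'b')
j=12 s[j]='c': π[12]=2 (border 'bc')
j=13 s[j]='b': k: 2→0; π[13]=1 (border 'b')
j=14 s[j]='c': π[14]=2 (border 'bc')
j=15 s[j]='d': π[15]=3 (border 'bcd')
j=16 s[j]='c': π[16]=4 (border 'bcdc')
j=17 s[j]='b': k: 4→0; π[17]=1 (border 'b')
j=18 s[j]='a': k: 1→0; π[18]=0 (border '')
j=19 s[j]='a': π[19]=0 (border '')
j=20 s[j]='d': π[20]=0 (border '')
j=21 s[j]='a': π[21]=0 (border '')
j=22 s[j]='a': π[22]=0 (border '')
j=23 s[j]='b': π[23]=1 (border 'b')
j=24 s[j]='a': k: 1→0; π[24]=0 (border '')
j=25 s[j]='c': π[25]=0 (border '')

[0, 0, 0, 0, 0, 0, 0, 0, 0, 0, 0, 1, 2, 1, 2, 3, 4, 1, 0, 0, 0, 0, 0, 1, 0, 0]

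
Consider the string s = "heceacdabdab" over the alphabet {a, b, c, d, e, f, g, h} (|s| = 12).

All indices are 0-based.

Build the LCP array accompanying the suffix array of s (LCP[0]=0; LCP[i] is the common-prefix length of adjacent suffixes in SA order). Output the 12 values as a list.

rank | idx | suffix
   0 |  10 | ab
   1 |   7 | abdab
   2 |   4 | acdabdab
   3 |  11 | b
   4 |   8 | bdab
   5 |   5 | cdabdab
   6 |   2 | ceacdabdab
   7 |   9 | dab
   8 |   6 | dabdab
   9 |   3 | eacdabdab
  10 |   1 | eceacdabdab
  11 |   0 | heceacdabdab

SA = [10, 7, 4, 11, 8, 5, 2, 9, 6, 3, 1, 0]
[i] adj suffixes → lcp
  [1] 10/7 → 2 ('ab')
  [2] 7/4 → 1 ('a')
  [3] 4/11 → 0 ('')
  [4] 11/8 → 1 ('b')
  [5] 8/5 → 0 ('')
  [6] 5/2 → 1 ('c')
  [7] 2/9 → 0 ('')
  [8] 9/6 → 3 ('dab')
  [9] 6/3 → 0 ('')
  [10] 3/1 → 1 ('e')
  [11] 1/0 → 0 ('')

[0, 2, 1, 0, 1, 0, 1, 0, 3, 0, 1, 0]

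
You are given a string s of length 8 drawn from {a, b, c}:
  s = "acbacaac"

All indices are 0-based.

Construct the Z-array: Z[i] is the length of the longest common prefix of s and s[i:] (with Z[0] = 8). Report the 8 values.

Z[0]=8
i=1: i≥r, start 0; Z[1]=0
i=2: i≥r, start 0; Z[2]=0
i=3: i≥r, start 0; Z[3]=2 extend→box=[3,5)
i=4: min(r-i=1, Z[1]=0)=0; Z[4]=0
i=5: i≥r, start 0; Z[5]=1 extend→box=[5,6)
i=6: i≥r, start 0; Z[6]=2 extend→box=[6,8)
i=7: min(r-i=1, Z[1]=0)=0; Z[7]=0

[8, 0, 0, 2, 0, 1, 2, 0]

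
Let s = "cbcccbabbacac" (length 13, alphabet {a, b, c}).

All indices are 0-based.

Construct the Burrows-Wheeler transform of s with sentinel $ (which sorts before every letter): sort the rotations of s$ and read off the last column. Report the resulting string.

rank  rotation        last
    0  $cbcccbabbacac  c
    1  abbacac$cbcccb  b
    2  ac$cbcccbabbac  c
    3  acac$cbcccbabb  b
    4  babbacac$cbccc  c
    5  bacac$cbcccbab  b
    6  bbacac$cbcccba  a
    7  bcccbabbacac$c  c
    8  c$cbcccbabbaca  a
    9  cac$cbcccbabba  a
   10  cbabbacac$cbcc  c
   11  cbcccbabbacac$  $
   12  ccbabbacac$cbc  c
   13  cccbabbacac$cb  b

cbcbcbacaac$cb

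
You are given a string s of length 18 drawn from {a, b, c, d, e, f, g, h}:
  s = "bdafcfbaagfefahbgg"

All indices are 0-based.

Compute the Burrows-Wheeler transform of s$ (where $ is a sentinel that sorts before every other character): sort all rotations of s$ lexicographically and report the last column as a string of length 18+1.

rank  rotation             last
    0  $bdafcfbaagfefahbgg  g
    1  aagfefahbgg$bdafcfb  b
    2  afcfbaagfefahbgg$bd  d
    3  agfefahbgg$bdafcfba  a
    4  ahbgg$bdafcfbaagfef  f
    5  baagfefahbgg$bdafcf  f
    6  bdafcfbaagfefahbgg$  $
    7  bgg$bdafcfbaagfefah  h
    8  cfbaagfefahbgg$bdaf  f
    9  dafcfbaagfefahbgg$b  b
   10  efahbgg$bdafcfbaagf  f
   11  fahbgg$bdafcfbaagfe  e
   12  fbaagfefahbgg$bdafc  c
   13  fcfbaagfefahbgg$bda  a
   14  fefahbgg$bdafcfbaag  g
   15  g$bdafcfbaagfefahbg  g
   16  gfefahbgg$bdafcfbaa  a
   17  gg$bdafcfbaagfefahb  b
   18  hbgg$bdafcfbaagfefa  a

gbdaff$hfbfecaggaba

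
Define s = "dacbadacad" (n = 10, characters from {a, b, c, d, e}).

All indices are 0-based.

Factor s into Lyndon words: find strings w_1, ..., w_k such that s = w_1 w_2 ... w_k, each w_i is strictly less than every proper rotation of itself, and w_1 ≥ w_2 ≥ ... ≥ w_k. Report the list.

["d", "acbad", "acad"]

emit factor 1: 'd' (i=0, period=1)
emit factor 2: 'acbad' (i=1, period=5)
emit factor 3: 'acad' (i=6, period=4)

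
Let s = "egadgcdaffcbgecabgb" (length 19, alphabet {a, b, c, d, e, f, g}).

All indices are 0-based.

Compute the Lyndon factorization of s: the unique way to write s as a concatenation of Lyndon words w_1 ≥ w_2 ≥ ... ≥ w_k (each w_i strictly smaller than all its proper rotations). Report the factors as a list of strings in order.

emit factor 1: 'eg' (i=0, period=2)
emit factor 2: 'adgcdaffcbgec' (i=2, period=13)
emit factor 3: 'abgb' (i=15, period=4)

["eg", "adgcdaffcbgec", "abgb"]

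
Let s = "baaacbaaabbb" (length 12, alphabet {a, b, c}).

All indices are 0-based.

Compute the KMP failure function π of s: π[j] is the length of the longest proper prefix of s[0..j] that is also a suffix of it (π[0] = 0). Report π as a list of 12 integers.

[0, 0, 0, 0, 0, 1, 2, 3, 4, 1, 1, 1]

π[0] = 0
j=1 s[j]='a': π[1]=0 (border '')
j=2 s[j]='a': π[2]=0 (border '')
j=3 s[j]='a': π[3]=0 (border '')
j=4 s[j]='c': π[4]=0 (border '')
j=5 s[j]='b': π[5]=1 (border 'b')
j=6 s[j]='a': π[6]=2 (border 'ba')
j=7 s[j]='a': π[7]=3 (border 'baa')
j=8 s[j]='a': π[8]=4 (border 'baaa')
j=9 s[j]='b': k: 4→0; π[9]=1 (border 'b')
j=10 s[j]='b': k: 1→0; π[10]=1 (border 'b')
j=11 s[j]='b': k: 1→0; π[11]=1 (border 'b')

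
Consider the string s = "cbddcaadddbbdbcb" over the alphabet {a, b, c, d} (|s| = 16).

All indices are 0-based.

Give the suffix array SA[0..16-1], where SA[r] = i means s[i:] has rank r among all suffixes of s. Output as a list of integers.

[5, 6, 15, 10, 13, 11, 1, 4, 14, 0, 9, 12, 3, 8, 2, 7]

rank→(start, suffix):
  0 → (5, 'aadddbbdbcb')
  1 → (6, 'adddbbdbcb')
  2 → (15, 'b')
  3 → (10, 'bbdbcb')
  4 → (13, 'bcb')
  5 → (11, 'bdbcb')
  6 → (1, 'bddcaadddbbdbcb')
  7 → (4, 'caadddbbdbcb')
  8 → (14, 'cb')
  9 → (0, 'cbddcaadddbbdbcb')
  10 → (9, 'dbbdbcb')
  11 → (12, 'dbcb')
  12 → (3, 'dcaadddbbdbcb')
  13 → (8, 'ddbbdbcb')
  14 → (2, 'ddcaadddbbdbcb')
  15 → (7, 'dddbbdbcb')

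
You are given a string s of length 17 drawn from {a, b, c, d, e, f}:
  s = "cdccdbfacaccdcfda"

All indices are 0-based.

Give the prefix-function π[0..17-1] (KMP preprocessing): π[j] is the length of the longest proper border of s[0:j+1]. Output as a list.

[0, 0, 1, 1, 2, 0, 0, 0, 1, 0, 1, 1, 2, 3, 0, 0, 0]

π[0] = 0
j=1 s[j]='d': π[1]=0 (border '')
j=2 s[j]='c': π[2]=1 (border 'c')
j=3 s[j]='c': k: 1→0; π[3]=1 (border 'c')
j=4 s[j]='d': π[4]=2 (border 'cd')
j=5 s[j]='b': k: 2→0; π[5]=0 (border '')
j=6 s[j]='f': π[6]=0 (border '')
j=7 s[j]='a': π[7]=0 (border '')
j=8 s[j]='c': π[8]=1 (border 'c')
j=9 s[j]='a': k: 1→0; π[9]=0 (border '')
j=10 s[j]='c': π[10]=1 (border 'c')
j=11 s[j]='c': k: 1→0; π[11]=1 (border 'c')
j=12 s[j]='d': π[12]=2 (border 'cd')
j=13 s[j]='c': π[13]=3 (border 'cdc')
j=14 s[j]='f': k: 3→1→0; π[14]=0 (border '')
j=15 s[j]='d': π[15]=0 (border '')
j=16 s[j]='a': π[16]=0 (border '')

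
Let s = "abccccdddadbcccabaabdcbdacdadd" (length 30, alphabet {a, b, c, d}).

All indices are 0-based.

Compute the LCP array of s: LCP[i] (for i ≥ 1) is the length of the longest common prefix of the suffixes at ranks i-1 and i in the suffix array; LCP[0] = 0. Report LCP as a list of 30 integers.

[0, 1, 2, 2, 1, 1, 2, 0, 1, 4, 1, 2, 0, 1, 1, 2, 3, 3, 2, 1, 2, 0, 1, 2, 3, 1, 1, 1, 2, 2]

sorted suffixes:
  #0 SA[0]=17  'aabdcbdacdadd'
  #1 SA[1]=15  'abaabdcbdacdadd'
  #2 SA[2]=0  'abccccdddadbcccabaabdcbdacdadd'
  #3 SA[3]=18  'abdcbdacdadd'
  #4 SA[4]=24  'acdadd'
  #5 SA[5]=9  'adbcccabaabdcbdacdadd'
  #6 SA[6]=27  'add'
  #7 SA[7]=16  'baabdcbdacdadd'
  #8 SA[8]=11  'bcccabaabdcbdacdadd'
  #9 SA[9]=1  'bccccdddadbcccabaabdcbdacdadd'
  #10 SA[10]=22  'bdacdadd'
  #11 SA[11]=19  'bdcbdacdadd'
  #12 SA[12]=14  'cabaabdcbdacdadd'
  #13 SA[13]=21  'cbdacdadd'
  #14 SA[14]=13  'ccabaabdcbdacdadd'
  #15 SA[15]=12  'cccabaabdcbdacdadd'
  #16 SA[16]=2  'ccccdddadbcccabaabdcbdacdadd'
  #17 SA[17]=3  'cccdddadbcccabaabdcbdacdadd'
  #18 SA[18]=4  'ccdddadbcccabaabdcbdacdadd'
  #19 SA[19]=25  'cdadd'
  #20 SA[20]=5  'cdddadbcccabaabdcbdacdadd'
  #21 SA[21]=29  'd'
  #22 SA[22]=23  'dacdadd'
  #23 SA[23]=8  'dadbcccabaabdcbdacdadd'
  #24 SA[24]=26  'dadd'
  #25 SA[25]=10  'dbcccabaabdcbdacdadd'
  #26 SA[26]=20  'dcbdacdadd'
  #27 SA[27]=28  'dd'
  #28 SA[28]=7  'ddadbcccabaabdcbdacdadd'
  #29 SA[29]=6  'dddadbcccabaabdcbdacdadd'

SA = [17, 15, 0, 18, 24, 9, 27, 16, 11, 1, 22, 19, 14, 21, 13, 12, 2, 3, 4, 25, 5, 29, 23, 8, 26, 10, 20, 28, 7, 6]
i: (SA[i-1],SA[i]) lcp shared
  1: (17,15) 1 'a'
  2: (15,0) 2 'ab'
  3: (0,18) 2 'ab'
  4: (18,24) 1 'a'
  5: (24,9) 1 'a'
  6: (9,27) 2 'ad'
  7: (27,16) 0 ''
  8: (16,11) 1 'b'
  9: (11,1) 4 'bccc'
  10: (1,22) 1 'b'
  11: (22,19) 2 'bd'
  12: (19,14) 0 ''
  13: (14,21) 1 'c'
  14: (21,13) 1 'c'
  15: (13,12) 2 'cc'
  16: (12,2) 3 'ccc'
  17: (2,3) 3 'ccc'
  18: (3,4) 2 'cc'
  19: (4,25) 1 'c'
  20: (25,5) 2 'cd'
  21: (5,29) 0 ''
  22: (29,23) 1 'd'
  23: (23,8) 2 'da'
  24: (8,26) 3 'dad'
  25: (26,10) 1 'd'
  26: (10,20) 1 'd'
  27: (20,28) 1 'd'
  28: (28,7) 2 'dd'
  29: (7,6) 2 'dd'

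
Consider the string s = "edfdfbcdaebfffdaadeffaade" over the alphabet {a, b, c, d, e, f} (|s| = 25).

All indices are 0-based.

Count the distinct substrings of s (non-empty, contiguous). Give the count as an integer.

sorted suffixes:
  #0 SA[0]=21  'aade'
  #1 SA[1]=15  'aadeffaade'
  #2 SA[2]=22  'ade'
  #3 SA[3]=16  'adeffaade'
  #4 SA[4]=8  'aebfffdaadeffaade'
  #5 SA[5]=5  'bcdaebfffdaadeffaade'
  #6 SA[6]=10  'bfffdaadeffaade'
  #7 SA[7]=6  'cdaebfffdaadeffaade'
  #8 SA[8]=14  'daadeffaade'
  #9 SA[9]=7  'daebfffdaadeffaade'
  #10 SA[10]=23  'de'
  #11 SA[11]=17  'deffaade'
  #12 SA[12]=3  'dfbcdaebfffdaadeffaade'
  #13 SA[13]=1  'dfdfbcdaebfffdaadeffaade'
  #14 SA[14]=24  'e'
  #15 SA[15]=9  'ebfffdaadeffaade'
  #16 SA[16]=0  'edfdfbcdaebfffdaadeffaade'
  #17 SA[17]=18  'effaade'
  #18 SA[18]=20  'faade'
  #19 SA[19]=4  'fbcdaebfffdaadeffaade'
  #20 SA[20]=13  'fdaadeffaade'
  #21 SA[21]=2  'fdfbcdaebfffdaadeffaade'
  #22 SA[22]=19  'ffaade'
  #23 SA[23]=12  'ffdaadeffaade'
  #24 SA[24]=11  'fffdaadeffaade'

SA = [21, 15, 22, 16, 8, 5, 10, 6, 14, 7, 23, 17, 3, 1, 24, 9, 0, 18, 20, 4, 13, 2, 19, 12, 11]
i: (SA[i-1],SA[i]) lcp shared
  1: (21,15) 4 'aade'
  2: (15,22) 1 'a'
  3: (22,16) 3 'ade'
  4: (16,8) 1 'a'
  5: (8,5) 0 ''
  6: (5,10) 1 'b'
  7: (10,6) 0 ''
  8: (6,14) 0 ''
  9: (14,7) 2 'da'
  10: (7,23) 1 'd'
  11: (23,17) 2 'de'
  12: (17,3) 1 'd'
  13: (3,1) 2 'df'
  14: (1,24) 0 ''
  15: (24,9) 1 'e'
  16: (9,0) 1 'e'
  17: (0,18) 1 'e'
  18: (18,20) 0 ''
  19: (20,4) 1 'f'
  20: (4,13) 1 'f'
  21: (13,2) 2 'fd'
  22: (2,19) 1 'f'
  23: (19,12) 2 'ff'
  24: (12,11) 2 'ff'

n(n+1)/2 = 25·26/2 = 325
Σ LCP = 0 + 4 + 1 + 3 + 1 + 0 + 1 + 0 + 0 + 2 + 1 + 2 + 1 + 2 + 0 + 1 + 1 + 1 + 0 + 1 + 1 + 2 + 1 + 2 + 2 = 30
distinct = 325 − 30 = 295

295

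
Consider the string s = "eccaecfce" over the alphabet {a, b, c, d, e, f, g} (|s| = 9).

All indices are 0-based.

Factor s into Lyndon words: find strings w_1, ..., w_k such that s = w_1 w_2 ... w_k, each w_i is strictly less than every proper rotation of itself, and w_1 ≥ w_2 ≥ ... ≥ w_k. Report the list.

["e", "c", "c", "aecfce"]

emit factor 1: 'e' (i=0, period=1)
emit factor 2: 'c' (i=1, period=1)
emit factor 3: 'c' (i=2, period=1)
emit factor 4: 'aecfce' (i=3, period=6)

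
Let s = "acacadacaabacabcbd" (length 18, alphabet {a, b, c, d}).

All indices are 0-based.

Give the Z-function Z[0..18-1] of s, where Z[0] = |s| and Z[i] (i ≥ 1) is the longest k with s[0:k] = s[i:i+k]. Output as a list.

[18, 0, 3, 0, 1, 0, 3, 0, 1, 1, 0, 3, 0, 1, 0, 0, 0, 0]

Z[0]=18
i=1: outside box; Z[1]=0
i=2: outside box; Z[2]=3 scan→box=[2,5)
i=3: min(r-i=2, Z[1]=0)=0; Z[3]=0
i=4: min(r-i=1, Z[2]=3)=1; Z[4]=1
i=5: outside box; Z[5]=0
i=6: outside box; Z[6]=3 scan→box=[6,9)
i=7: min(r-i=2, Z[1]=0)=0; Z[7]=0
i=8: min(r-i=1, Z[2]=3)=1; Z[8]=1
i=9: outside box; Z[9]=1 scan→box=[9,10)
i=10: outside box; Z[10]=0
i=11: outside box; Z[11]=3 scan→box=[11,14)
i=12: min(r-i=2, Z[1]=0)=0; Z[12]=0
i=13: min(r-i=1, Z[2]=3)=1; Z[13]=1
i=14: outside box; Z[14]=0
i=15: outside box; Z[15]=0
i=16: outside box; Z[16]=0
i=17: outside box; Z[17]=0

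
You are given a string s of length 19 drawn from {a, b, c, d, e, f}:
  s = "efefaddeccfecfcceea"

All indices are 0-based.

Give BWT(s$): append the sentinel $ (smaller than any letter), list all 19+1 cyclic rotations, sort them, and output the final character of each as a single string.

rank  rotation              last
    0  $efefaddeccfecfcceea  a
    1  a$efefaddeccfecfccee  e
    2  addeccfecfcceea$efef  f
    3  cceea$efefaddeccfecf  f
    4  ccfecfcceea$efefadde  e
    5  ceea$efefaddeccfecfc  c
    6  cfcceea$efefaddeccfe  e
    7  cfecfcceea$efefaddec  c
    8  ddeccfecfcceea$efefa  a
    9  deccfecfcceea$efefad  d
   10  ea$efefaddeccfecfcce  e
   11  eccfecfcceea$efefadd  d
   12  ecfcceea$efefaddeccf  f
   13  eea$efefaddeccfecfcc  c
   14  efaddeccfecfcceea$ef  f
   15  efefaddeccfecfcceea$  $
   16  faddeccfecfcceea$efe  e
   17  fcceea$efefaddeccfec  c
   18  fecfcceea$efefaddecc  c
   19  fefaddeccfecfcceea$e  e

aeffececadedfcf$ecce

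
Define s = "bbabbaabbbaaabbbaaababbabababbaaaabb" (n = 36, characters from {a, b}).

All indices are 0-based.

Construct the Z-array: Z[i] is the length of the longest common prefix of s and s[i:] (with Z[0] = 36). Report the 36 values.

Z[0]=36
i=1: fresh scan; Z[1]=1 grow→box=[1,2)
i=2: fresh scan; Z[2]=0
i=3: fresh scan; Z[3]=3 grow→box=[3,6)
i=4: min(r-i=2, Z[1]=1)=1; Z[4]=1
i=5: min(r-i=1, Z[2]=0)=0; Z[5]=0
i=6: fresh scan; Z[6]=0
i=7: fresh scan; Z[7]=2 grow→box=[7,9)
i=8: min(r-i=1, Z[1]=1)=1; Z[8]=3 grow→box=[8,11)
i=9: min(r-i=2, Z[1]=1)=1; Z[9]=1
i=10: min(r-i=1, Z[2]=0)=0; Z[10]=0
i=11: fresh scan; Z[11]=0
i=12: fresh scan; Z[12]=0
i=13: fresh scan; Z[13]=2 grow→box=[13,15)
i=14: min(r-i=1, Z[1]=1)=1; Z[14]=3 grow→box=[14,17)
i=15: min(r-i=2, Z[1]=1)=1; Z[15]=1
i=16: min(r-i=1, Z[2]=0)=0; Z[16]=0
i=17: fresh scan; Z[17]=0
i=18: fresh scan; Z[18]=0
i=19: fresh scan; Z[19]=1 grow→box=[19,20)
i=20: fresh scan; Z[20]=0
i=21: fresh scan; Z[21]=4 grow→box=[21,25)
i=22: min(r-i=3, Z[1]=1)=1; Z[22]=1
i=23: min(r-i=2, Z[2]=0)=0; Z[23]=0
i=24: min(r-i=1, Z[3]=3)=1; Z[24]=1
i=25: fresh scan; Z[25]=0
i=26: fresh scan; Z[26]=1 grow→box=[26,27)
i=27: fresh scan; Z[27]=0
i=28: fresh scan; Z[28]=3 grow→box=[28,31)
i=29: min(r-i=2, Z[1]=1)=1; Z[29]=1
i=30: min(r-i=1, Z[2]=0)=0; Z[30]=0
i=31: fresh scan; Z[31]=0
i=32: fresh scan; Z[32]=0
i=33: fresh scan; Z[33]=0
i=34: fresh scan; Z[34]=2 grow→box=[34,36)
i=35: min(r-i=1, Z[1]=1)=1; Z[35]=1

[36, 1, 0, 3, 1, 0, 0, 2, 3, 1, 0, 0, 0, 2, 3, 1, 0, 0, 0, 1, 0, 4, 1, 0, 1, 0, 1, 0, 3, 1, 0, 0, 0, 0, 2, 1]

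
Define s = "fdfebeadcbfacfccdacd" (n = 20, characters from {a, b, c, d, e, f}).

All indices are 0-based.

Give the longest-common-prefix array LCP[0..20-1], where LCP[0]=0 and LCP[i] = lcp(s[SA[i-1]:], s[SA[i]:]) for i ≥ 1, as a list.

[0, 2, 1, 0, 1, 0, 1, 1, 2, 1, 0, 1, 1, 1, 0, 1, 0, 1, 1, 1]

rank | idx | suffix
   0 |  17 | acd
   1 |  11 | acfccdacd
   2 |   6 | adcbfacfccdacd
   3 |   4 | beadcbfacfccdacd
   4 |   9 | bfacfccdacd
   5 |   8 | cbfacfccdacd
   6 |  14 | ccdacd
   7 |  18 | cd
   8 |  15 | cdacd
   9 |  12 | cfccdacd
  10 |  19 | d
  11 |  16 | dacd
  12 |   7 | dcbfacfccdacd
  13 |   1 | dfebeadcbfacfccdacd
  14 |   5 | eadcbfacfccdacd
  15 |   3 | ebeadcbfacfccdacd
  16 |  10 | facfccdacd
  17 |  13 | fccdacd
  18 |   0 | fdfebeadcbfacfccdacd
  19 |   2 | febeadcbfacfccdacd

SA = [17, 11, 6, 4, 9, 8, 14, 18, 15, 12, 19, 16, 7, 1, 5, 3, 10, 13, 0, 2]
rank  pair      lcp
   1  s[17:],s[11:]  2  'ac'
   2  s[11:],s[6:]  1  'a'
   3  s[6:],s[4:]  0  ''
   4  s[4:],s[9:]  1  'b'
   5  s[9:],s[8:]  0  ''
   6  s[8:],s[14:]  1  'c'
   7  s[14:],s[18:]  1  'c'
   8  s[18:],s[15:]  2  'cd'
   9  s[15:],s[12:]  1  'c'
  10  s[12:],s[19:]  0  ''
  11  s[19:],s[16:]  1  'd'
  12  s[16:],s[7:]  1  'd'
  13  s[7:],s[1:]  1  'd'
  14  s[1:],s[5:]  0  ''
  15  s[5:],s[3:]  1  'e'
  16  s[3:],s[10:]  0  ''
  17  s[10:],s[13:]  1  'f'
  18  s[13:],s[0:]  1  'f'
  19  s[0:],s[2:]  1  'f'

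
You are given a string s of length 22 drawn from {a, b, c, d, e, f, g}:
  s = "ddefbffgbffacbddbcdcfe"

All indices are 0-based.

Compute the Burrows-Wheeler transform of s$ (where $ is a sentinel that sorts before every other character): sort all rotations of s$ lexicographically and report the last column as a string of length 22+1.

efdcgfabddcb$dfdfecbbff

rank  rotation                 last
    0  $ddefbffgbffacbddbcdcfe  e
    1  acbddbcdcfe$ddefbffgbff  f
    2  bcdcfe$ddefbffgbffacbdd  d
    3  bddbcdcfe$ddefbffgbffac  c
    4  bffacbddbcdcfe$ddefbffg  g
    5  bffgbffacbddbcdcfe$ddef  f
    6  cbddbcdcfe$ddefbffgbffa  a
    7  cdcfe$ddefbffgbffacbddb  b
    8  cfe$ddefbffgbffacbddbcd  d
    9  dbcdcfe$ddefbffgbffacbd  d
   10  dcfe$ddefbffgbffacbddbc  c
   11  ddbcdcfe$ddefbffgbffacb  b
   12  ddefbffgbffacbddbcdcfe$  $
   13  defbffgbffacbddbcdcfe$d  d
   14  e$ddefbffgbffacbddbcdcf  f
   15  efbffgbffacbddbcdcfe$dd  d
   16  facbddbcdcfe$ddefbffgbf  f
   17  fbffgbffacbddbcdcfe$dde  e
   18  fe$ddefbffgbffacbddbcdc  c
   19  ffacbddbcdcfe$ddefbffgb  b
   20  ffgbffacbddbcdcfe$ddefb  b
   21  fgbffacbddbcdcfe$ddefbf  f
   22  gbffacbddbcdcfe$ddefbff  f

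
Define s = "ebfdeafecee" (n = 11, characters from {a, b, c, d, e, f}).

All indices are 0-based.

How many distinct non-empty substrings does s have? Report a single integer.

61

rank→(start, suffix):
  0 → (5, 'afecee')
  1 → (1, 'bfdeafecee')
  2 → (8, 'cee')
  3 → (3, 'deafecee')
  4 → (10, 'e')
  5 → (4, 'eafecee')
  6 → (0, 'ebfdeafecee')
  7 → (7, 'ecee')
  8 → (9, 'ee')
  9 → (2, 'fdeafecee')
  10 → (6, 'fecee')

SA = [5, 1, 8, 3, 10, 4, 0, 7, 9, 2, 6]
[i] adj suffixes → lcp
  [1] 5/1 → 0 ('')
  [2] 1/8 → 0 ('')
  [3] 8/3 → 0 ('')
  [4] 3/10 → 0 ('')
  [5] 10/4 → 1 ('e')
  [6] 4/0 → 1 ('e')
  [7] 0/7 → 1 ('e')
  [8] 7/9 → 1 ('e')
  [9] 9/2 → 0 ('')
  [10] 2/6 → 1 ('f')

n(n+1)/2 = 11·12/2 = 66
Σ LCP = 0 + 0 + 0 + 0 + 0 + 1 + 1 + 1 + 1 + 0 + 1 = 5
distinct = 66 − 5 = 61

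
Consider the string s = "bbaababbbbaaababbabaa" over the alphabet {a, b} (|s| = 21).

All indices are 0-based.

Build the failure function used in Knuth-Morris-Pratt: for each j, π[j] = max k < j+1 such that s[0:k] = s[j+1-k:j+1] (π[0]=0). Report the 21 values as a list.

π[0] = 0
j=1 s[j]='b': π[1]=1 (border 'b')
j=2 s[j]='a': k: 1→0; π[2]=0 (border '')
j=3 s[j]='a': π[3]=0 (border '')
j=4 s[j]='b': π[4]=1 (border 'b')
j=5 s[j]='a': k: 1→0; π[5]=0 (border '')
j=6 s[j]='b': π[6]=1 (border 'b')
j=7 s[j]='b': π[7]=2 (border 'bb')
j=8 s[j]='b': k: 2→1; π[8]=2 (border 'bb')
j=9 s[j]='b': k: 2→1; π[9]=2 (border 'bb')
j=10 s[j]='a': π[10]=3 (border 'bba')
j=11 s[j]='a': π[11]=4 (border 'bbaa')
j=12 s[j]='a': k: 4→0; π[12]=0 (border '')
j=13 s[j]='b': π[13]=1 (border 'b')
j=14 s[j]='a': k: 1→0; π[14]=0 (border '')
j=15 s[j]='b': π[15]=1 (border 'b')
j=16 s[j]='b': π[16]=2 (border 'bb')
j=17 s[j]='a': π[17]=3 (border 'bba')
j=18 s[j]='b': k: 3→0; π[18]=1 (border 'b')
j=19 s[j]='a': k: 1→0; π[19]=0 (border '')
j=20 s[j]='a': π[20]=0 (border '')

[0, 1, 0, 0, 1, 0, 1, 2, 2, 2, 3, 4, 0, 1, 0, 1, 2, 3, 1, 0, 0]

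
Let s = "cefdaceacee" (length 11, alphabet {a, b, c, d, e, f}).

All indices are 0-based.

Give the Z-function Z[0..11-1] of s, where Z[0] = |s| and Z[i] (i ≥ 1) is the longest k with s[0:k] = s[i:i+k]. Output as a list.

Z[0]=11
i=1: fresh scan; Z[1]=0
i=2: fresh scan; Z[2]=0
i=3: fresh scan; Z[3]=0
i=4: fresh scan; Z[4]=0
i=5: fresh scan; Z[5]=2 extend→box=[5,7)
i=6: min(r-i=1, Z[1]=0)=0; Z[6]=0
i=7: fresh scan; Z[7]=0
i=8: fresh scan; Z[8]=2 extend→box=[8,10)
i=9: min(r-i=1, Z[1]=0)=0; Z[9]=0
i=10: fresh scan; Z[10]=0

[11, 0, 0, 0, 0, 2, 0, 0, 2, 0, 0]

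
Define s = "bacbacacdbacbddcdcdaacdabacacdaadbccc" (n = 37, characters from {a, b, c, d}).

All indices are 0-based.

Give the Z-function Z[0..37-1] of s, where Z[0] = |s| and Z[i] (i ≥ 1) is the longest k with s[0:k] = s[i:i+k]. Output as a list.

[37, 0, 0, 3, 0, 0, 0, 0, 0, 4, 0, 0, 1, 0, 0, 0, 0, 0, 0, 0, 0, 0, 0, 0, 3, 0, 0, 0, 0, 0, 0, 0, 0, 1, 0, 0, 0]

Z[0]=37
i=1: i≥r, start 0; Z[1]=0
i=2: i≥r, start 0; Z[2]=0
i=3: i≥r, start 0; Z[3]=3 grow→box=[3,6)
i=4: min(r-i=2, Z[1]=0)=0; Z[4]=0
i=5: min(r-i=1, Z[2]=0)=0; Z[5]=0
i=6: i≥r, start 0; Z[6]=0
i=7: i≥r, start 0; Z[7]=0
i=8: i≥r, start 0; Z[8]=0
i=9: i≥r, start 0; Z[9]=4 grow→box=[9,13)
i=10: min(r-i=3, Z[1]=0)=0; Z[10]=0
i=11: min(r-i=2, Z[2]=0)=0; Z[11]=0
i=12: min(r-i=1, Z[3]=3)=1; Z[12]=1
i=13: i≥r, start 0; Z[13]=0
i=14: i≥r, start 0; Z[14]=0
i=15: i≥r, start 0; Z[15]=0
i=16: i≥r, start 0; Z[16]=0
i=17: i≥r, start 0; Z[17]=0
i=18: i≥r, start 0; Z[18]=0
i=19: i≥r, start 0; Z[19]=0
i=20: i≥r, start 0; Z[20]=0
i=21: i≥r, start 0; Z[21]=0
i=22: i≥r, start 0; Z[22]=0
i=23: i≥r, start 0; Z[23]=0
i=24: i≥r, start 0; Z[24]=3 grow→box=[24,27)
i=25: min(r-i=2, Z[1]=0)=0; Z[25]=0
i=26: min(r-i=1, Z[2]=0)=0; Z[26]=0
i=27: i≥r, start 0; Z[27]=0
i=28: i≥r, start 0; Z[28]=0
i=29: i≥r, start 0; Z[29]=0
i=30: i≥r, start 0; Z[30]=0
i=31: i≥r, start 0; Z[31]=0
i=32: i≥r, start 0; Z[32]=0
i=33: i≥r, start 0; Z[33]=1 grow→box=[33,34)
i=34: i≥r, start 0; Z[34]=0
i=35: i≥r, start 0; Z[35]=0
i=36: i≥r, start 0; Z[36]=0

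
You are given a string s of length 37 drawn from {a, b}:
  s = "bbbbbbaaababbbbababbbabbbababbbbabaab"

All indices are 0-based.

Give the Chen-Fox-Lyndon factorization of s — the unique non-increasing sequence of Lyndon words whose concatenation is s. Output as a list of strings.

emit factor 1: 'b' (i=0, period=1)
emit factor 2: 'b' (i=1, period=1)
emit factor 3: 'b' (i=2, period=1)
emit factor 4: 'b' (i=3, period=1)
emit factor 5: 'b' (i=4, period=1)
emit factor 6: 'b' (i=5, period=1)
emit factor 7: 'aaababbbbababbbabbbababbbbabaab' (i=6, period=31)

["b", "b", "b", "b", "b", "b", "aaababbbbababbbabbbababbbbabaab"]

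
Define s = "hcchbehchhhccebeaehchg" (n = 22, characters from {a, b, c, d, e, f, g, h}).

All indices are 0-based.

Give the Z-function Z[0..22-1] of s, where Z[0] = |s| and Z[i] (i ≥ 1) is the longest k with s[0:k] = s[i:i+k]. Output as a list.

Z[0]=22
i=1: i≥r, start 0; Z[1]=0
i=2: i≥r, start 0; Z[2]=0
i=3: i≥r, start 0; Z[3]=1 grow→box=[3,4)
i=4: i≥r, start 0; Z[4]=0
i=5: i≥r, start 0; Z[5]=0
i=6: i≥r, start 0; Z[6]=2 grow→box=[6,8)
i=7: min(r-i=1, Z[1]=0)=0; Z[7]=0
i=8: i≥r, start 0; Z[8]=1 grow→box=[8,9)
i=9: i≥r, start 0; Z[9]=1 grow→box=[9,10)
i=10: i≥r, start 0; Z[10]=3 grow→box=[10,13)
i=11: min(r-i=2, Z[1]=0)=0; Z[11]=0
i=12: min(r-i=1, Z[2]=0)=0; Z[12]=0
i=13: i≥r, start 0; Z[13]=0
i=14: i≥r, start 0; Z[14]=0
i=15: i≥r, start 0; Z[15]=0
i=16: i≥r, start 0; Z[16]=0
i=17: i≥r, start 0; Z[17]=0
i=18: i≥r, start 0; Z[18]=2 grow→box=[18,20)
i=19: min(r-i=1, Z[1]=0)=0; Z[19]=0
i=20: i≥r, start 0; Z[20]=1 grow→box=[20,21)
i=21: i≥r, start 0; Z[21]=0

[22, 0, 0, 1, 0, 0, 2, 0, 1, 1, 3, 0, 0, 0, 0, 0, 0, 0, 2, 0, 1, 0]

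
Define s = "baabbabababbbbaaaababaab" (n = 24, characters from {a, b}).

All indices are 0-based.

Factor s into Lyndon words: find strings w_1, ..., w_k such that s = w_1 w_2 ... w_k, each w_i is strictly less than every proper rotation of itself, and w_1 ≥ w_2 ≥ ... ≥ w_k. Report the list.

["b", "aabbabababbbb", "aaaababaab"]

emit factor 1: 'b' (i=0, period=1)
emit factor 2: 'aabbabababbbb' (i=1, period=13)
emit factor 3: 'aaaababaab' (i=14, period=10)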